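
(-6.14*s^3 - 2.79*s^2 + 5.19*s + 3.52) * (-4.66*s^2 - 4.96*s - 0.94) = 28.6124*s^5 + 43.4558*s^4 - 4.5754*s^3 - 39.523*s^2 - 22.3378*s - 3.3088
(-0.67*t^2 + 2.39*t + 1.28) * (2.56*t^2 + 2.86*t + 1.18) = -1.7152*t^4 + 4.2022*t^3 + 9.3216*t^2 + 6.481*t + 1.5104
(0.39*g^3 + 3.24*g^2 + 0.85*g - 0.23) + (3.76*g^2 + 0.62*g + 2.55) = 0.39*g^3 + 7.0*g^2 + 1.47*g + 2.32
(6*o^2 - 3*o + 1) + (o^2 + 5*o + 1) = 7*o^2 + 2*o + 2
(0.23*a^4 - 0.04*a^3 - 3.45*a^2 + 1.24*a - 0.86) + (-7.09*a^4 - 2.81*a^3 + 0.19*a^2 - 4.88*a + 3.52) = -6.86*a^4 - 2.85*a^3 - 3.26*a^2 - 3.64*a + 2.66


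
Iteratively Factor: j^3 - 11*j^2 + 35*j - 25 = (j - 1)*(j^2 - 10*j + 25) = (j - 5)*(j - 1)*(j - 5)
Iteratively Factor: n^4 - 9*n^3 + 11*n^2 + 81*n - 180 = (n + 3)*(n^3 - 12*n^2 + 47*n - 60) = (n - 3)*(n + 3)*(n^2 - 9*n + 20) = (n - 5)*(n - 3)*(n + 3)*(n - 4)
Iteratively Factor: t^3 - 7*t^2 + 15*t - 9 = (t - 3)*(t^2 - 4*t + 3) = (t - 3)*(t - 1)*(t - 3)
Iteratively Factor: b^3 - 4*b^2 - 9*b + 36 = (b - 4)*(b^2 - 9) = (b - 4)*(b - 3)*(b + 3)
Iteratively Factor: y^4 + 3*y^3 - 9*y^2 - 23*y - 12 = (y - 3)*(y^3 + 6*y^2 + 9*y + 4) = (y - 3)*(y + 4)*(y^2 + 2*y + 1) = (y - 3)*(y + 1)*(y + 4)*(y + 1)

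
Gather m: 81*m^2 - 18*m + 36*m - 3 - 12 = 81*m^2 + 18*m - 15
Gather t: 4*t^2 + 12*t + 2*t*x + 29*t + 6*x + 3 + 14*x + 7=4*t^2 + t*(2*x + 41) + 20*x + 10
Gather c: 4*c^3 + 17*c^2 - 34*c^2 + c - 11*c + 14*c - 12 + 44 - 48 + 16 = 4*c^3 - 17*c^2 + 4*c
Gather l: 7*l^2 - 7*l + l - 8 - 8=7*l^2 - 6*l - 16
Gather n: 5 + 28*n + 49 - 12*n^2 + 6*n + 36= -12*n^2 + 34*n + 90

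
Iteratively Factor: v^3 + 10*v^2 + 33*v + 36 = (v + 3)*(v^2 + 7*v + 12) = (v + 3)*(v + 4)*(v + 3)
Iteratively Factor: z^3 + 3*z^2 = (z)*(z^2 + 3*z) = z^2*(z + 3)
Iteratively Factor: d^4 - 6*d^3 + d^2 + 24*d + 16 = (d + 1)*(d^3 - 7*d^2 + 8*d + 16) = (d - 4)*(d + 1)*(d^2 - 3*d - 4) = (d - 4)*(d + 1)^2*(d - 4)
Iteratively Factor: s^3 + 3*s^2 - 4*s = (s - 1)*(s^2 + 4*s) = (s - 1)*(s + 4)*(s)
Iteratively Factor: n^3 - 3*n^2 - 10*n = (n)*(n^2 - 3*n - 10) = n*(n + 2)*(n - 5)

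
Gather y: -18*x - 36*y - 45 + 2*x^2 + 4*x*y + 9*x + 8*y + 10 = 2*x^2 - 9*x + y*(4*x - 28) - 35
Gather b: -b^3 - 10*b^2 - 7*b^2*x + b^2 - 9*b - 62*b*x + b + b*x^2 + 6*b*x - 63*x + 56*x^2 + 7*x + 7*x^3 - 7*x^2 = -b^3 + b^2*(-7*x - 9) + b*(x^2 - 56*x - 8) + 7*x^3 + 49*x^2 - 56*x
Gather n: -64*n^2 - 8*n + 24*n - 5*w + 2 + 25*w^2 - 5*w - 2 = -64*n^2 + 16*n + 25*w^2 - 10*w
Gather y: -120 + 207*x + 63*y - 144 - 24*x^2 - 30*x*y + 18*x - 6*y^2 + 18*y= -24*x^2 + 225*x - 6*y^2 + y*(81 - 30*x) - 264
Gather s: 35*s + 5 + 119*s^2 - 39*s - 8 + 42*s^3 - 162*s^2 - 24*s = 42*s^3 - 43*s^2 - 28*s - 3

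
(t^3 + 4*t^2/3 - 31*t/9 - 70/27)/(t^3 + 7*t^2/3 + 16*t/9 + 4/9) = (9*t^2 + 6*t - 35)/(3*(3*t^2 + 5*t + 2))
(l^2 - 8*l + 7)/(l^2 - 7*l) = (l - 1)/l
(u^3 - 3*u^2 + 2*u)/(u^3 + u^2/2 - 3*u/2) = 2*(u - 2)/(2*u + 3)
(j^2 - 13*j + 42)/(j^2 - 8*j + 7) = (j - 6)/(j - 1)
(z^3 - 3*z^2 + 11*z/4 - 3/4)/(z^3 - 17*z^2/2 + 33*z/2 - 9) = (z - 1/2)/(z - 6)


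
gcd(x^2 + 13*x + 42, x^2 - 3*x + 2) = 1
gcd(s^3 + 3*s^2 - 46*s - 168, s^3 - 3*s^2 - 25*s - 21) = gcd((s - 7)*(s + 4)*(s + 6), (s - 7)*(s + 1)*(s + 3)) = s - 7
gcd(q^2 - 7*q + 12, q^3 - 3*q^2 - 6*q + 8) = q - 4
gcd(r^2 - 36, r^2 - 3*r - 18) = r - 6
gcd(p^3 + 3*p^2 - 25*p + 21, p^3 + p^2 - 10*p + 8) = p - 1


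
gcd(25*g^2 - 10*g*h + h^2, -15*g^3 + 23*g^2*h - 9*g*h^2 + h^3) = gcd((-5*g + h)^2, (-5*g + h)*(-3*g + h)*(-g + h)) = 5*g - h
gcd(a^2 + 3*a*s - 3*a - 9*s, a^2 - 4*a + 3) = a - 3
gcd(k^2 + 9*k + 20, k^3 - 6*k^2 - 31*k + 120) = k + 5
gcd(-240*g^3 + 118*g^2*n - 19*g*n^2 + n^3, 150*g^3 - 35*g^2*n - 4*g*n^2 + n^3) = 5*g - n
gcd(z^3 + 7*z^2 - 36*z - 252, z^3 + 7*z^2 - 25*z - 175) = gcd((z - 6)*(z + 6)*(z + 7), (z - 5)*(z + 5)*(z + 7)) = z + 7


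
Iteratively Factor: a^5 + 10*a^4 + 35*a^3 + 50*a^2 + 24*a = (a)*(a^4 + 10*a^3 + 35*a^2 + 50*a + 24) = a*(a + 2)*(a^3 + 8*a^2 + 19*a + 12) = a*(a + 2)*(a + 3)*(a^2 + 5*a + 4) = a*(a + 1)*(a + 2)*(a + 3)*(a + 4)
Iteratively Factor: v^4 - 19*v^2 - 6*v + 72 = (v + 3)*(v^3 - 3*v^2 - 10*v + 24) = (v - 2)*(v + 3)*(v^2 - v - 12) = (v - 2)*(v + 3)^2*(v - 4)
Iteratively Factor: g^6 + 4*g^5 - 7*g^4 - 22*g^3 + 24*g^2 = (g)*(g^5 + 4*g^4 - 7*g^3 - 22*g^2 + 24*g) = g*(g - 1)*(g^4 + 5*g^3 - 2*g^2 - 24*g) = g*(g - 1)*(g + 3)*(g^3 + 2*g^2 - 8*g) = g*(g - 2)*(g - 1)*(g + 3)*(g^2 + 4*g) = g^2*(g - 2)*(g - 1)*(g + 3)*(g + 4)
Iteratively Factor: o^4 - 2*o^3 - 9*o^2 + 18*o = (o - 2)*(o^3 - 9*o) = o*(o - 2)*(o^2 - 9) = o*(o - 3)*(o - 2)*(o + 3)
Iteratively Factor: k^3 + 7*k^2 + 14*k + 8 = (k + 4)*(k^2 + 3*k + 2) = (k + 2)*(k + 4)*(k + 1)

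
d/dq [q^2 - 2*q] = 2*q - 2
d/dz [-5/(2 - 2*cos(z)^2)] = 5*cos(z)/sin(z)^3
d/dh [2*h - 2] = 2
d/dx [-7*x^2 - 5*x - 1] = -14*x - 5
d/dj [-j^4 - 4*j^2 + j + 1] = -4*j^3 - 8*j + 1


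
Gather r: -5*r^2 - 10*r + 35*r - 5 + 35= -5*r^2 + 25*r + 30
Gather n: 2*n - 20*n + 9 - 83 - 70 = -18*n - 144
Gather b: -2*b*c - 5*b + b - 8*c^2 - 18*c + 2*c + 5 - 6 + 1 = b*(-2*c - 4) - 8*c^2 - 16*c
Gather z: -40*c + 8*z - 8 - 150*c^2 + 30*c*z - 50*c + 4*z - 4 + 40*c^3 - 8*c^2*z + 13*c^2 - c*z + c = 40*c^3 - 137*c^2 - 89*c + z*(-8*c^2 + 29*c + 12) - 12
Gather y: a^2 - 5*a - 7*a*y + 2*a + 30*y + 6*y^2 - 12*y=a^2 - 3*a + 6*y^2 + y*(18 - 7*a)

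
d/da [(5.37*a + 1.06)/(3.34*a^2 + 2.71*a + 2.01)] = (-17.9358*a^2 - 7.0808*a + 7.9211)/(11.1556*a^4 + 18.1028*a^3 + 20.7709*a^2 + 10.8942*a + 4.0401)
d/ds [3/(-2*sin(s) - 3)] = 6*cos(s)/(2*sin(s) + 3)^2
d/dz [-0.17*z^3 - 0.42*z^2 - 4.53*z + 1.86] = -0.51*z^2 - 0.84*z - 4.53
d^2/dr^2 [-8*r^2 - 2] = -16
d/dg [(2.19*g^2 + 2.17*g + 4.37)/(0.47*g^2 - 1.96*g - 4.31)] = (-5.3123*g^2 - 22.9856*g - 0.787499999999998)/(0.2209*g^4 - 1.8424*g^3 - 0.2098*g^2 + 16.8952*g + 18.5761)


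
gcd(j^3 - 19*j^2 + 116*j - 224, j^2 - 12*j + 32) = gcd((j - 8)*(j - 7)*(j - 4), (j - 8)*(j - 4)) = j^2 - 12*j + 32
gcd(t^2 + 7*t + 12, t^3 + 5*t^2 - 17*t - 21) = 1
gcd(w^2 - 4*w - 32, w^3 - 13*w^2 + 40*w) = w - 8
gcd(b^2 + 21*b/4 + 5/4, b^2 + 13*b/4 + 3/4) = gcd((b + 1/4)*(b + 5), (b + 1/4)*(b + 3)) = b + 1/4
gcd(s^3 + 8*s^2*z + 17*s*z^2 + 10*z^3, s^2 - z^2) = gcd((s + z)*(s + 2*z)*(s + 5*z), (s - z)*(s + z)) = s + z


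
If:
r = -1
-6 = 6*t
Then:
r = -1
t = -1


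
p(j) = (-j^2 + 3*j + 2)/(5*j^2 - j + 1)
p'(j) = (1 - 10*j)*(-j^2 + 3*j + 2)/(5*j^2 - j + 1)^2 + (3 - 2*j)/(5*j^2 - j + 1)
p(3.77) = -0.01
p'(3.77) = -0.06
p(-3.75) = -0.31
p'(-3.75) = -0.02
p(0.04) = 2.19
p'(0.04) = 4.37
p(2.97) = 0.05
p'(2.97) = -0.10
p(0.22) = 2.56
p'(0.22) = -0.50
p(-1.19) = -0.32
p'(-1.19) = 0.13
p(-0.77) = -0.19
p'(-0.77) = 0.61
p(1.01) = 0.79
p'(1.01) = -1.22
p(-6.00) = -0.28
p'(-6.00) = -0.01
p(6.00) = -0.09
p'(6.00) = -0.02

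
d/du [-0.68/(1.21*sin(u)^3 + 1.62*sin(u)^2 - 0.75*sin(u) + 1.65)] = (2.4684*sin(u)^2 + 2.2032*sin(u) - 0.51)*cos(u)/(1.21*sin(u)^3 + 1.62*sin(u)^2 - 0.75*sin(u) + 1.65)^2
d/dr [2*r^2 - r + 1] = 4*r - 1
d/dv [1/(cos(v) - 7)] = sin(v)/(cos(v) - 7)^2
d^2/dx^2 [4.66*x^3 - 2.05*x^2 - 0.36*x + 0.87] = 27.96*x - 4.1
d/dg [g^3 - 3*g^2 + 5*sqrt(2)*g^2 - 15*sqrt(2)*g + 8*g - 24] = 3*g^2 - 6*g + 10*sqrt(2)*g - 15*sqrt(2) + 8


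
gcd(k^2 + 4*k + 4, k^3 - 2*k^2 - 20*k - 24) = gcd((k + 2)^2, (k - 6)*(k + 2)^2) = k^2 + 4*k + 4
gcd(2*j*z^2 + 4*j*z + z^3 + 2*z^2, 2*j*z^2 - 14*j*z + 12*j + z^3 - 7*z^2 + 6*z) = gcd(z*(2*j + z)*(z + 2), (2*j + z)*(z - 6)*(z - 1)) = 2*j + z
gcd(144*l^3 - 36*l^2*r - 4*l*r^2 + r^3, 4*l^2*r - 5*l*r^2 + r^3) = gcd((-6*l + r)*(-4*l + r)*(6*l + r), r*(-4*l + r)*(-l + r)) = -4*l + r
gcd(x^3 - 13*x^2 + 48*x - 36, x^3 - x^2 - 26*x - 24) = x - 6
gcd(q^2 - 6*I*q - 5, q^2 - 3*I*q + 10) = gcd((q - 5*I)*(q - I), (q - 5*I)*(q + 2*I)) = q - 5*I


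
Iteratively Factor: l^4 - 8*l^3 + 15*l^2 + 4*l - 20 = (l - 5)*(l^3 - 3*l^2 + 4) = (l - 5)*(l - 2)*(l^2 - l - 2) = (l - 5)*(l - 2)*(l + 1)*(l - 2)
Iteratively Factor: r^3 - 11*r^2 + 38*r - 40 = (r - 5)*(r^2 - 6*r + 8) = (r - 5)*(r - 2)*(r - 4)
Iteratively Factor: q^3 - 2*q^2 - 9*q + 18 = (q - 3)*(q^2 + q - 6) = (q - 3)*(q + 3)*(q - 2)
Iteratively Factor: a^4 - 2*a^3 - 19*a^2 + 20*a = (a + 4)*(a^3 - 6*a^2 + 5*a) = (a - 5)*(a + 4)*(a^2 - a) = a*(a - 5)*(a + 4)*(a - 1)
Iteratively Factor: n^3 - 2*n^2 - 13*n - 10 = (n + 1)*(n^2 - 3*n - 10) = (n - 5)*(n + 1)*(n + 2)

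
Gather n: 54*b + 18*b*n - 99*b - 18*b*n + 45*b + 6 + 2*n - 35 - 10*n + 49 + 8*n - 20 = 0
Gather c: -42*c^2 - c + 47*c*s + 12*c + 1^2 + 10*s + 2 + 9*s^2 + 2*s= -42*c^2 + c*(47*s + 11) + 9*s^2 + 12*s + 3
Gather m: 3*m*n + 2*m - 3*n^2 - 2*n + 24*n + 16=m*(3*n + 2) - 3*n^2 + 22*n + 16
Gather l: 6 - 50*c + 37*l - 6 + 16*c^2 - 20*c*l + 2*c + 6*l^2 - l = 16*c^2 - 48*c + 6*l^2 + l*(36 - 20*c)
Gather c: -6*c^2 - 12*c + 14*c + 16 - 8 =-6*c^2 + 2*c + 8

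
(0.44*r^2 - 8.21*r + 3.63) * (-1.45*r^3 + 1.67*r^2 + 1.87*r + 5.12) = -0.638*r^5 + 12.6393*r^4 - 18.1514*r^3 - 7.0378*r^2 - 35.2471*r + 18.5856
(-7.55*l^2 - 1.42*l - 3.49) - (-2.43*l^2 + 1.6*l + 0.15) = -5.12*l^2 - 3.02*l - 3.64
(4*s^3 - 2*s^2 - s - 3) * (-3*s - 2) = -12*s^4 - 2*s^3 + 7*s^2 + 11*s + 6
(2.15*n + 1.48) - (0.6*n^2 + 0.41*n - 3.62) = -0.6*n^2 + 1.74*n + 5.1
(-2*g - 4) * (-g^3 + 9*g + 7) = 2*g^4 + 4*g^3 - 18*g^2 - 50*g - 28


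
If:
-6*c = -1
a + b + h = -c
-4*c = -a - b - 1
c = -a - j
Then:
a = -j - 1/6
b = j - 1/6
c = 1/6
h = 1/6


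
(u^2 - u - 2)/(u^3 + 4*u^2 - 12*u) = (u + 1)/(u*(u + 6))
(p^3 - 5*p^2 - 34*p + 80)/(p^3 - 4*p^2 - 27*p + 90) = (p^2 - 10*p + 16)/(p^2 - 9*p + 18)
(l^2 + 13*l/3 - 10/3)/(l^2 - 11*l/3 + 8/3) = (3*l^2 + 13*l - 10)/(3*l^2 - 11*l + 8)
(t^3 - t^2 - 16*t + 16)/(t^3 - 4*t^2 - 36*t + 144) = (t^2 + 3*t - 4)/(t^2 - 36)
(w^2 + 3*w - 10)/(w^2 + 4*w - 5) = (w - 2)/(w - 1)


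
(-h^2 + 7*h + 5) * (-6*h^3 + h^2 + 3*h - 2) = 6*h^5 - 43*h^4 - 26*h^3 + 28*h^2 + h - 10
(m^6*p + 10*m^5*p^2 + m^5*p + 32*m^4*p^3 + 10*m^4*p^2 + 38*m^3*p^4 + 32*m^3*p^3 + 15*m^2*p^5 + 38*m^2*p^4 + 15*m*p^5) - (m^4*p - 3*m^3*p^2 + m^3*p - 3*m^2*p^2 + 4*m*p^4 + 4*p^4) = m^6*p + 10*m^5*p^2 + m^5*p + 32*m^4*p^3 + 10*m^4*p^2 - m^4*p + 38*m^3*p^4 + 32*m^3*p^3 + 3*m^3*p^2 - m^3*p + 15*m^2*p^5 + 38*m^2*p^4 + 3*m^2*p^2 + 15*m*p^5 - 4*m*p^4 - 4*p^4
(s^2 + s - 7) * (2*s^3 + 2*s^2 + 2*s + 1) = 2*s^5 + 4*s^4 - 10*s^3 - 11*s^2 - 13*s - 7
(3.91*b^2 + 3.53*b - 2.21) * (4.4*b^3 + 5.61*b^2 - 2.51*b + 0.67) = 17.204*b^5 + 37.4671*b^4 + 0.2652*b^3 - 18.6387*b^2 + 7.9122*b - 1.4807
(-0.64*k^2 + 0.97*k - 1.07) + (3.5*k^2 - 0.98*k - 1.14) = 2.86*k^2 - 0.01*k - 2.21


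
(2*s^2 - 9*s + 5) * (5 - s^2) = -2*s^4 + 9*s^3 + 5*s^2 - 45*s + 25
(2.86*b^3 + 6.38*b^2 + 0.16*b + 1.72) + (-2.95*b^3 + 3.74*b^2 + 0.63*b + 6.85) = -0.0900000000000003*b^3 + 10.12*b^2 + 0.79*b + 8.57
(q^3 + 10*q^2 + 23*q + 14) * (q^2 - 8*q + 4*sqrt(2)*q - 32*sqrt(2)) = q^5 + 2*q^4 + 4*sqrt(2)*q^4 - 57*q^3 + 8*sqrt(2)*q^3 - 228*sqrt(2)*q^2 - 170*q^2 - 680*sqrt(2)*q - 112*q - 448*sqrt(2)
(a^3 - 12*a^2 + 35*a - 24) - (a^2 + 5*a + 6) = a^3 - 13*a^2 + 30*a - 30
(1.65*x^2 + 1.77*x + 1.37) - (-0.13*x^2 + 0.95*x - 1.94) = 1.78*x^2 + 0.82*x + 3.31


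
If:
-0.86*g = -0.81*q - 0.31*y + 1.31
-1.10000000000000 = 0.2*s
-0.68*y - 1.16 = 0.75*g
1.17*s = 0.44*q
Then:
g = -11.39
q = -14.62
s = -5.50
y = 10.85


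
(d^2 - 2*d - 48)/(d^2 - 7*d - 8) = (d + 6)/(d + 1)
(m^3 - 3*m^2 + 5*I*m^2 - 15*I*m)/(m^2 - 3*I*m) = (m^2 + m*(-3 + 5*I) - 15*I)/(m - 3*I)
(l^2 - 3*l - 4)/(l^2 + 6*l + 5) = (l - 4)/(l + 5)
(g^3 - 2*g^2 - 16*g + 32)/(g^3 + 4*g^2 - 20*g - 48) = (g^2 + 2*g - 8)/(g^2 + 8*g + 12)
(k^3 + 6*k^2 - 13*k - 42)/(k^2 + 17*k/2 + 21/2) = 2*(k^2 - k - 6)/(2*k + 3)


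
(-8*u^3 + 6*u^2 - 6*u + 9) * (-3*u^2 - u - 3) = 24*u^5 - 10*u^4 + 36*u^3 - 39*u^2 + 9*u - 27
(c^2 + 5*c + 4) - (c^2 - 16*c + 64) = 21*c - 60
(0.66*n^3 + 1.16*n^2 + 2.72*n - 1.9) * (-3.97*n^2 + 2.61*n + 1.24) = -2.6202*n^5 - 2.8826*n^4 - 6.9524*n^3 + 16.0806*n^2 - 1.5862*n - 2.356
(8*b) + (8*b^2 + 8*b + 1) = 8*b^2 + 16*b + 1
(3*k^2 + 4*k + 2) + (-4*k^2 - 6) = -k^2 + 4*k - 4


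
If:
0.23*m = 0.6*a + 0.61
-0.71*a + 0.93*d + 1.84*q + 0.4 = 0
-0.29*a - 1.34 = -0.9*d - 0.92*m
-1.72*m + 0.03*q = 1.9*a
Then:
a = -0.72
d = 0.46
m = 0.78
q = -0.73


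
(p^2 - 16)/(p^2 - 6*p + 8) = (p + 4)/(p - 2)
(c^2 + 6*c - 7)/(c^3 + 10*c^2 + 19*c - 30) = (c + 7)/(c^2 + 11*c + 30)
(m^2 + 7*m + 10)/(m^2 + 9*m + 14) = (m + 5)/(m + 7)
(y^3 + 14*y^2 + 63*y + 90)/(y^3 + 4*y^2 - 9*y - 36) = (y^2 + 11*y + 30)/(y^2 + y - 12)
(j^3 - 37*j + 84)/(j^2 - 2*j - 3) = (j^2 + 3*j - 28)/(j + 1)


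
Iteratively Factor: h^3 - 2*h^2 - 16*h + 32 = (h + 4)*(h^2 - 6*h + 8) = (h - 2)*(h + 4)*(h - 4)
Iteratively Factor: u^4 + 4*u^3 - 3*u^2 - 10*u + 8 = (u - 1)*(u^3 + 5*u^2 + 2*u - 8) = (u - 1)*(u + 4)*(u^2 + u - 2) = (u - 1)*(u + 2)*(u + 4)*(u - 1)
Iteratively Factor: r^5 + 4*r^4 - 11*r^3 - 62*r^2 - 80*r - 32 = (r + 1)*(r^4 + 3*r^3 - 14*r^2 - 48*r - 32) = (r + 1)*(r + 4)*(r^3 - r^2 - 10*r - 8) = (r - 4)*(r + 1)*(r + 4)*(r^2 + 3*r + 2) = (r - 4)*(r + 1)*(r + 2)*(r + 4)*(r + 1)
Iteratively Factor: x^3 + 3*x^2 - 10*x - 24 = (x + 4)*(x^2 - x - 6) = (x + 2)*(x + 4)*(x - 3)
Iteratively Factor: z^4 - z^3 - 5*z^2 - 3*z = (z + 1)*(z^3 - 2*z^2 - 3*z) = z*(z + 1)*(z^2 - 2*z - 3) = z*(z - 3)*(z + 1)*(z + 1)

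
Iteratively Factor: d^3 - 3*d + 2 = (d - 1)*(d^2 + d - 2) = (d - 1)^2*(d + 2)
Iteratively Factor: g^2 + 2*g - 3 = (g + 3)*(g - 1)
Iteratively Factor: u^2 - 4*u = (u - 4)*(u)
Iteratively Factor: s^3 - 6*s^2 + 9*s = (s)*(s^2 - 6*s + 9) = s*(s - 3)*(s - 3)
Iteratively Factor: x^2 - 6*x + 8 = (x - 4)*(x - 2)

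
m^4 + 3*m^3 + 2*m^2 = m^2*(m + 1)*(m + 2)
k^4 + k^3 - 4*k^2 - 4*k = k*(k - 2)*(k + 1)*(k + 2)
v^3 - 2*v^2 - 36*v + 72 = (v - 6)*(v - 2)*(v + 6)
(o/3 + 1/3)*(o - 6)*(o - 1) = o^3/3 - 2*o^2 - o/3 + 2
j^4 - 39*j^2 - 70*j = j*(j - 7)*(j + 2)*(j + 5)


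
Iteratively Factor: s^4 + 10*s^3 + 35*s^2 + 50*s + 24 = (s + 4)*(s^3 + 6*s^2 + 11*s + 6) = (s + 3)*(s + 4)*(s^2 + 3*s + 2) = (s + 2)*(s + 3)*(s + 4)*(s + 1)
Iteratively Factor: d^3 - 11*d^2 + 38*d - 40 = (d - 2)*(d^2 - 9*d + 20) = (d - 5)*(d - 2)*(d - 4)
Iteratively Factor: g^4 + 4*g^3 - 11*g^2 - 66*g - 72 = (g + 3)*(g^3 + g^2 - 14*g - 24) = (g + 2)*(g + 3)*(g^2 - g - 12) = (g - 4)*(g + 2)*(g + 3)*(g + 3)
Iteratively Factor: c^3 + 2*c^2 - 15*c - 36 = (c + 3)*(c^2 - c - 12) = (c + 3)^2*(c - 4)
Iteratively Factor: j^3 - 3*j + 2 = (j - 1)*(j^2 + j - 2) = (j - 1)^2*(j + 2)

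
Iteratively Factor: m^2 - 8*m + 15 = (m - 3)*(m - 5)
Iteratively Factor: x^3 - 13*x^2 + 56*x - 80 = (x - 5)*(x^2 - 8*x + 16) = (x - 5)*(x - 4)*(x - 4)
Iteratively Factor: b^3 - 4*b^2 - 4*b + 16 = (b - 4)*(b^2 - 4) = (b - 4)*(b + 2)*(b - 2)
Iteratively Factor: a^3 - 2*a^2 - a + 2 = (a - 2)*(a^2 - 1) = (a - 2)*(a + 1)*(a - 1)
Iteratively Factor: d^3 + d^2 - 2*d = (d + 2)*(d^2 - d) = d*(d + 2)*(d - 1)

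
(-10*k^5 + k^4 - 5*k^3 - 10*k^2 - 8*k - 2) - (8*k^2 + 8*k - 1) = -10*k^5 + k^4 - 5*k^3 - 18*k^2 - 16*k - 1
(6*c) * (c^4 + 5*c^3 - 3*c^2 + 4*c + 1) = 6*c^5 + 30*c^4 - 18*c^3 + 24*c^2 + 6*c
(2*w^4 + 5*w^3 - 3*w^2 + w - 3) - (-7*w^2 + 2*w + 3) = 2*w^4 + 5*w^3 + 4*w^2 - w - 6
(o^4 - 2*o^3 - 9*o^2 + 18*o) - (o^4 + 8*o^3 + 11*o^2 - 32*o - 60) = -10*o^3 - 20*o^2 + 50*o + 60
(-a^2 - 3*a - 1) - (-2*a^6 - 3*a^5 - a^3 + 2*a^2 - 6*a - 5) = 2*a^6 + 3*a^5 + a^3 - 3*a^2 + 3*a + 4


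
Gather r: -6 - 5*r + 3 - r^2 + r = -r^2 - 4*r - 3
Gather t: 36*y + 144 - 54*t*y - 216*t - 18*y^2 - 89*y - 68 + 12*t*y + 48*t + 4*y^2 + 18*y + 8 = t*(-42*y - 168) - 14*y^2 - 35*y + 84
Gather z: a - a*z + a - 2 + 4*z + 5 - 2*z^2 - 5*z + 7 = 2*a - 2*z^2 + z*(-a - 1) + 10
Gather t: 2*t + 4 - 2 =2*t + 2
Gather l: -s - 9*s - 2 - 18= -10*s - 20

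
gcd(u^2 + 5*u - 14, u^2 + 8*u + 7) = u + 7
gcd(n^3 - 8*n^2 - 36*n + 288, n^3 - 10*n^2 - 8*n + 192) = n^2 - 14*n + 48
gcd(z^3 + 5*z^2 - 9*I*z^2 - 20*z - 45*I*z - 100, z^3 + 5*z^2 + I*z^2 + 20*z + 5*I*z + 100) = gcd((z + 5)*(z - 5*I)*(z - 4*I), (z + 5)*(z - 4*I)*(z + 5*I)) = z^2 + z*(5 - 4*I) - 20*I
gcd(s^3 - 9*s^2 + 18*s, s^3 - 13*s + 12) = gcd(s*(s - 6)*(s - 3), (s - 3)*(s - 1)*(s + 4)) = s - 3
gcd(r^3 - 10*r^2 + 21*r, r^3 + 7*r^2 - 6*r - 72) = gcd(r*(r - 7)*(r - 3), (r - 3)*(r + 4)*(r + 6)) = r - 3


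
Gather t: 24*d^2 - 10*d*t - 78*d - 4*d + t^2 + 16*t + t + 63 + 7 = 24*d^2 - 82*d + t^2 + t*(17 - 10*d) + 70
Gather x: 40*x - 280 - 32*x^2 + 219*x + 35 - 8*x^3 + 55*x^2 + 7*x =-8*x^3 + 23*x^2 + 266*x - 245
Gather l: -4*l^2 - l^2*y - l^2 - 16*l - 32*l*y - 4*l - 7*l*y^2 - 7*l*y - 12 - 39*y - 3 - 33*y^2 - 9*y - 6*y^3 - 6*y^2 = l^2*(-y - 5) + l*(-7*y^2 - 39*y - 20) - 6*y^3 - 39*y^2 - 48*y - 15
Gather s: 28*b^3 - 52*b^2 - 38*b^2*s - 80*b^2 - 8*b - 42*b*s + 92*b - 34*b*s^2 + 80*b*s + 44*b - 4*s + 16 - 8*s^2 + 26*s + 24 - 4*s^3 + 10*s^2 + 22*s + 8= 28*b^3 - 132*b^2 + 128*b - 4*s^3 + s^2*(2 - 34*b) + s*(-38*b^2 + 38*b + 44) + 48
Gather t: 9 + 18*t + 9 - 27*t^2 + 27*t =-27*t^2 + 45*t + 18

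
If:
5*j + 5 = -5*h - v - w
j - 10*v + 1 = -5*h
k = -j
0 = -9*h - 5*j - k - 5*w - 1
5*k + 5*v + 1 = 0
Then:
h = -285/274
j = -67/274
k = 67/274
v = -609/1370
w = 2559/1370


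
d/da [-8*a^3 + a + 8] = 1 - 24*a^2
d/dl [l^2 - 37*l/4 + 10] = 2*l - 37/4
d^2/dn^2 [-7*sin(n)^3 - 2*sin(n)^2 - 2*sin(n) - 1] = 63*sin(n)^3 + 8*sin(n)^2 - 40*sin(n) - 4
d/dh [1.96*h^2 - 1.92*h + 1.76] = 3.92*h - 1.92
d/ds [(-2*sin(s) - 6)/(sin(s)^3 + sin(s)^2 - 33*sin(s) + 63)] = 4*(sin(s)^2 + 8*sin(s) + 27)*cos(s)/((sin(s) - 3)^3*(sin(s) + 7)^2)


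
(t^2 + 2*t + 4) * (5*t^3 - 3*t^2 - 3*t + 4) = 5*t^5 + 7*t^4 + 11*t^3 - 14*t^2 - 4*t + 16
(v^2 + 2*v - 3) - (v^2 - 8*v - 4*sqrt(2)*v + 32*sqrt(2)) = 4*sqrt(2)*v + 10*v - 32*sqrt(2) - 3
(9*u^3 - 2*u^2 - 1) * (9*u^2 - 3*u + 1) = 81*u^5 - 45*u^4 + 15*u^3 - 11*u^2 + 3*u - 1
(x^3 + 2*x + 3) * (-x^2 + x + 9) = -x^5 + x^4 + 7*x^3 - x^2 + 21*x + 27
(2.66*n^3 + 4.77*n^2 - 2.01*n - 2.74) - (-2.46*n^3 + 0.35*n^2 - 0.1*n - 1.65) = 5.12*n^3 + 4.42*n^2 - 1.91*n - 1.09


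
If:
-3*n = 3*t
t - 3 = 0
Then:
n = -3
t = 3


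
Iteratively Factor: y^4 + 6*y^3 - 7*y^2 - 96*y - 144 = (y + 3)*(y^3 + 3*y^2 - 16*y - 48) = (y + 3)^2*(y^2 - 16) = (y + 3)^2*(y + 4)*(y - 4)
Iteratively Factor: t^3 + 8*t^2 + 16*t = (t + 4)*(t^2 + 4*t) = (t + 4)^2*(t)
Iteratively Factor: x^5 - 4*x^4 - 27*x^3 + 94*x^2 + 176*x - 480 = (x - 2)*(x^4 - 2*x^3 - 31*x^2 + 32*x + 240) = (x - 2)*(x + 3)*(x^3 - 5*x^2 - 16*x + 80) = (x - 4)*(x - 2)*(x + 3)*(x^2 - x - 20) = (x - 5)*(x - 4)*(x - 2)*(x + 3)*(x + 4)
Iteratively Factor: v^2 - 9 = (v - 3)*(v + 3)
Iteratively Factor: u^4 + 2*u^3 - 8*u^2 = (u + 4)*(u^3 - 2*u^2) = u*(u + 4)*(u^2 - 2*u) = u^2*(u + 4)*(u - 2)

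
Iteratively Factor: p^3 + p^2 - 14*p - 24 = (p + 3)*(p^2 - 2*p - 8) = (p + 2)*(p + 3)*(p - 4)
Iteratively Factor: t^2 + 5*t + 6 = (t + 3)*(t + 2)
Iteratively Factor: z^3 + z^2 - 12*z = (z - 3)*(z^2 + 4*z) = z*(z - 3)*(z + 4)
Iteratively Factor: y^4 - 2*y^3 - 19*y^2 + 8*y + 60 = (y - 5)*(y^3 + 3*y^2 - 4*y - 12) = (y - 5)*(y + 2)*(y^2 + y - 6) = (y - 5)*(y + 2)*(y + 3)*(y - 2)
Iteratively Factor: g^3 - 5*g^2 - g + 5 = (g - 1)*(g^2 - 4*g - 5) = (g - 5)*(g - 1)*(g + 1)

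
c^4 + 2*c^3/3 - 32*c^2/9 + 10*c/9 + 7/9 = (c - 1)^2*(c + 1/3)*(c + 7/3)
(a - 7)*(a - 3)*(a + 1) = a^3 - 9*a^2 + 11*a + 21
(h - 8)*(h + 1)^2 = h^3 - 6*h^2 - 15*h - 8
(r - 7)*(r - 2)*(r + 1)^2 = r^4 - 7*r^3 - 3*r^2 + 19*r + 14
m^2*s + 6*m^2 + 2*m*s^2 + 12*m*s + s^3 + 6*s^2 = (m + s)^2*(s + 6)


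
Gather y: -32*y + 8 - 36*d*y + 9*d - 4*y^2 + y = 9*d - 4*y^2 + y*(-36*d - 31) + 8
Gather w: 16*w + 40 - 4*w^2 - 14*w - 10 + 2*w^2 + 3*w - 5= -2*w^2 + 5*w + 25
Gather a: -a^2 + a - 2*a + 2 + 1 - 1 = -a^2 - a + 2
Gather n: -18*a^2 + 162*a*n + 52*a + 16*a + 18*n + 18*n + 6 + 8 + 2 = -18*a^2 + 68*a + n*(162*a + 36) + 16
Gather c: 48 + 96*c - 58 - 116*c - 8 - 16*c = -36*c - 18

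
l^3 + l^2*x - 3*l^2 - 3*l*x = l*(l - 3)*(l + x)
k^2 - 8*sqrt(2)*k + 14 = (k - 7*sqrt(2))*(k - sqrt(2))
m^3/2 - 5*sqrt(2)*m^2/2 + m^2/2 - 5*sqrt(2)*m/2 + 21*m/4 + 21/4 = (m/2 + 1/2)*(m - 7*sqrt(2)/2)*(m - 3*sqrt(2)/2)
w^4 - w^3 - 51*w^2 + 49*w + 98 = (w - 7)*(w - 2)*(w + 1)*(w + 7)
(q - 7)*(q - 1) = q^2 - 8*q + 7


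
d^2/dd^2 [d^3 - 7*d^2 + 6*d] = 6*d - 14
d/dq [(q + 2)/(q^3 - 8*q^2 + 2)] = (q^3 - 8*q^2 - q*(q + 2)*(3*q - 16) + 2)/(q^3 - 8*q^2 + 2)^2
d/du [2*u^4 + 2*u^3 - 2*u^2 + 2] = 2*u*(4*u^2 + 3*u - 2)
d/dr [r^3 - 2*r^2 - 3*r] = 3*r^2 - 4*r - 3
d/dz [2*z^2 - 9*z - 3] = 4*z - 9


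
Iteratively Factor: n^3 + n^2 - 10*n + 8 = (n + 4)*(n^2 - 3*n + 2) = (n - 1)*(n + 4)*(n - 2)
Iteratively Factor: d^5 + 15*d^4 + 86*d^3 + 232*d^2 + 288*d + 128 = (d + 2)*(d^4 + 13*d^3 + 60*d^2 + 112*d + 64) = (d + 2)*(d + 4)*(d^3 + 9*d^2 + 24*d + 16) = (d + 2)*(d + 4)^2*(d^2 + 5*d + 4) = (d + 2)*(d + 4)^3*(d + 1)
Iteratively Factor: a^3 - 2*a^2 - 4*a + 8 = (a + 2)*(a^2 - 4*a + 4) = (a - 2)*(a + 2)*(a - 2)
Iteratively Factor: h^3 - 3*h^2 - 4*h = (h - 4)*(h^2 + h) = h*(h - 4)*(h + 1)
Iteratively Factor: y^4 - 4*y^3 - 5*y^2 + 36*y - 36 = (y - 2)*(y^3 - 2*y^2 - 9*y + 18) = (y - 3)*(y - 2)*(y^2 + y - 6) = (y - 3)*(y - 2)*(y + 3)*(y - 2)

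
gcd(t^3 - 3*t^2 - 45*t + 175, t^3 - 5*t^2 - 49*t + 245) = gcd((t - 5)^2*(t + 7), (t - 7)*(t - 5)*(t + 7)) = t^2 + 2*t - 35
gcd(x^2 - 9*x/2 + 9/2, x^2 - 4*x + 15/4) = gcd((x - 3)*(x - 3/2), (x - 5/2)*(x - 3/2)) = x - 3/2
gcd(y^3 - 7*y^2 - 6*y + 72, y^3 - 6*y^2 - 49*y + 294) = y - 6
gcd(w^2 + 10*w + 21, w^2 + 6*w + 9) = w + 3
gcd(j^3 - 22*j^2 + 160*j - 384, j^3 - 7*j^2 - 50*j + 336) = j^2 - 14*j + 48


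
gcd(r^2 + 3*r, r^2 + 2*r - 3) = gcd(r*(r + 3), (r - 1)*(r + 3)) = r + 3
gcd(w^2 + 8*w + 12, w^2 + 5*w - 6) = w + 6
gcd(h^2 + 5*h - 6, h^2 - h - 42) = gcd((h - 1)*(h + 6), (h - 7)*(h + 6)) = h + 6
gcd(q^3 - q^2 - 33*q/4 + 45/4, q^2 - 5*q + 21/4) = q - 3/2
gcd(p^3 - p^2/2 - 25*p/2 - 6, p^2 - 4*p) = p - 4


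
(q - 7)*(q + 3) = q^2 - 4*q - 21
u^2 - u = u*(u - 1)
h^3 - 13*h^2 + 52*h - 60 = (h - 6)*(h - 5)*(h - 2)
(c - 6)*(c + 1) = c^2 - 5*c - 6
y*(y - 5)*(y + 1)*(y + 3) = y^4 - y^3 - 17*y^2 - 15*y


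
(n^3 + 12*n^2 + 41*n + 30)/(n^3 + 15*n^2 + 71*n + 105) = (n^2 + 7*n + 6)/(n^2 + 10*n + 21)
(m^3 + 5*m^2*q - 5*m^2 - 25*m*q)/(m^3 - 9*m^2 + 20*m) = (m + 5*q)/(m - 4)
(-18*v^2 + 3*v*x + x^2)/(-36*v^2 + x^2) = (-3*v + x)/(-6*v + x)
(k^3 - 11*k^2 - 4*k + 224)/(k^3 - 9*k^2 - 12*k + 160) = (k - 7)/(k - 5)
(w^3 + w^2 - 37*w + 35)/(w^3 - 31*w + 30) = (w + 7)/(w + 6)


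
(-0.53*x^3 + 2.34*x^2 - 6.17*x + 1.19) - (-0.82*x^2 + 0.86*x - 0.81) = -0.53*x^3 + 3.16*x^2 - 7.03*x + 2.0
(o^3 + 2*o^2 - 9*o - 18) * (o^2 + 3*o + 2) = o^5 + 5*o^4 - o^3 - 41*o^2 - 72*o - 36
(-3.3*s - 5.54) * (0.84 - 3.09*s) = 10.197*s^2 + 14.3466*s - 4.6536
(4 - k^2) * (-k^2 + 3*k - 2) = k^4 - 3*k^3 - 2*k^2 + 12*k - 8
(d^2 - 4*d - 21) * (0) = 0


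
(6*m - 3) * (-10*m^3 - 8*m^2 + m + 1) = -60*m^4 - 18*m^3 + 30*m^2 + 3*m - 3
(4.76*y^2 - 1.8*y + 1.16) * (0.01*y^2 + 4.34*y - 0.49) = 0.0476*y^4 + 20.6404*y^3 - 10.1328*y^2 + 5.9164*y - 0.5684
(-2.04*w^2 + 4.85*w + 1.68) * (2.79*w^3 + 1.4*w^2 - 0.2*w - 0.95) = -5.6916*w^5 + 10.6755*w^4 + 11.8852*w^3 + 3.32*w^2 - 4.9435*w - 1.596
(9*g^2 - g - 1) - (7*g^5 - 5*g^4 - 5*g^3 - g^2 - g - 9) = -7*g^5 + 5*g^4 + 5*g^3 + 10*g^2 + 8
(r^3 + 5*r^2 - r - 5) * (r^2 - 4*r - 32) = r^5 + r^4 - 53*r^3 - 161*r^2 + 52*r + 160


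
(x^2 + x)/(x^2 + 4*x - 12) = x*(x + 1)/(x^2 + 4*x - 12)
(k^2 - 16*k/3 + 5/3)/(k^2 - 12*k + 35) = (k - 1/3)/(k - 7)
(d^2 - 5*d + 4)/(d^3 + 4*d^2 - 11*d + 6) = (d - 4)/(d^2 + 5*d - 6)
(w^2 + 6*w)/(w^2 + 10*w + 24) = w/(w + 4)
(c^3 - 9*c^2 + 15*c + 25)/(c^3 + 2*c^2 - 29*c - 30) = (c - 5)/(c + 6)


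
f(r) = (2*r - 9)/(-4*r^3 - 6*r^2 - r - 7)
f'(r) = (2*r - 9)*(12*r^2 + 12*r + 1)/(-4*r^3 - 6*r^2 - r - 7)^2 + 2/(-4*r^3 - 6*r^2 - r - 7) = (-8*r^3 - 12*r^2 - 2*r + (2*r - 9)*(12*r^2 + 12*r + 1) - 14)/(4*r^3 + 6*r^2 + r + 7)^2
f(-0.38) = 1.34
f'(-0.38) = 0.06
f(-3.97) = -0.11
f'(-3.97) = -0.09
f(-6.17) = -0.03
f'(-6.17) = -0.01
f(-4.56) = -0.07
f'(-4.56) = -0.05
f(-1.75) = 5.71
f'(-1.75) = -44.67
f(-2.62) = -0.54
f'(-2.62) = -0.99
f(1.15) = 0.30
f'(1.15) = -0.51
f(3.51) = 0.01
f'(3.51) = -0.01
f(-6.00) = -0.03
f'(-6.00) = -0.02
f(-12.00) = -0.00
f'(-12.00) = 0.00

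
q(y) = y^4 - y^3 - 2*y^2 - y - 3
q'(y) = 4*y^3 - 3*y^2 - 4*y - 1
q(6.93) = 1867.60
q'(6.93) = 1158.46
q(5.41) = 631.34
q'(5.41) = 522.92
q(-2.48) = 40.26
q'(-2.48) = -70.54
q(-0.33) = -2.84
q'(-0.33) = -0.15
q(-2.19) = 23.10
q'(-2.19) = -48.64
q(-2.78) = 65.54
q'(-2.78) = -99.01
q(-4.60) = 504.36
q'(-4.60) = -435.42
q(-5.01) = 707.58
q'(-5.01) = -559.27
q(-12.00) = 22185.00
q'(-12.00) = -7297.00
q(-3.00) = 90.00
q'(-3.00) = -124.00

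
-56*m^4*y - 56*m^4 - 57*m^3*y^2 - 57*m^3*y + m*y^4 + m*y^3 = (-8*m + y)*(m + y)*(7*m + y)*(m*y + m)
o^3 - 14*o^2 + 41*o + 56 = (o - 8)*(o - 7)*(o + 1)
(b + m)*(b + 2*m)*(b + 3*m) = b^3 + 6*b^2*m + 11*b*m^2 + 6*m^3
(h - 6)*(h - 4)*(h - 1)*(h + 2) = h^4 - 9*h^3 + 12*h^2 + 44*h - 48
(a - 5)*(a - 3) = a^2 - 8*a + 15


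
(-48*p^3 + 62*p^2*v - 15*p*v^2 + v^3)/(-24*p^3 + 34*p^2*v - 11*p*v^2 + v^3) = (8*p - v)/(4*p - v)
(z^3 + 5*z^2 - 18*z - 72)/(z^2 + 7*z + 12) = (z^2 + 2*z - 24)/(z + 4)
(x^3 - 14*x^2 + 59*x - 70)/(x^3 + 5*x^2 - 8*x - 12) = (x^2 - 12*x + 35)/(x^2 + 7*x + 6)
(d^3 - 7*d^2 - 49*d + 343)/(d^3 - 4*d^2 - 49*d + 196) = (d - 7)/(d - 4)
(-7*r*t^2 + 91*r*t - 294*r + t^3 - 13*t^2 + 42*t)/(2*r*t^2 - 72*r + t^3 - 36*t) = (-7*r*t + 49*r + t^2 - 7*t)/(2*r*t + 12*r + t^2 + 6*t)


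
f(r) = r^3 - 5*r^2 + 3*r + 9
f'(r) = 3*r^2 - 10*r + 3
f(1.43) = 5.99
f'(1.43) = -5.17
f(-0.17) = 8.34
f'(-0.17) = 4.79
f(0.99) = 8.04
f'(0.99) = -3.96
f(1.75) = 4.30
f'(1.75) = -5.31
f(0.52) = 9.35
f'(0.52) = -1.39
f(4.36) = 9.91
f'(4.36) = 16.43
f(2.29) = 1.66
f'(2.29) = -4.17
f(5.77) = 51.95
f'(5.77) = 45.18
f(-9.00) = -1152.00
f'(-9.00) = 336.00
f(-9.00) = -1152.00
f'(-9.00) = 336.00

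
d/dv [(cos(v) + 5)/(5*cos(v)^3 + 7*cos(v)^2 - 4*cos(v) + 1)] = 16*(155*cos(v)/2 + 41*cos(2*v) + 5*cos(3*v)/2 + 20)*sin(v)/(cos(v) - 14*cos(2*v) - 5*cos(3*v) - 18)^2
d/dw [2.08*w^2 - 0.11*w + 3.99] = 4.16*w - 0.11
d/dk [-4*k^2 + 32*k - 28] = 32 - 8*k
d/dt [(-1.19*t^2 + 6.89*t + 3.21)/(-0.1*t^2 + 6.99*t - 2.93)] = (-7.6291*t^2 + 7.6154*t - 42.6256)/(0.01*t^4 - 1.398*t^3 + 49.4461*t^2 - 40.9614*t + 8.5849)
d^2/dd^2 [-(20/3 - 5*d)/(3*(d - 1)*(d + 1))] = 10*(3*d^3 - 12*d^2 + 9*d - 4)/(9*(d^6 - 3*d^4 + 3*d^2 - 1))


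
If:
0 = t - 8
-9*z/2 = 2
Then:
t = 8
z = -4/9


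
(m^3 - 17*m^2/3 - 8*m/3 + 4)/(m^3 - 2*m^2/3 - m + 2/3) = (m - 6)/(m - 1)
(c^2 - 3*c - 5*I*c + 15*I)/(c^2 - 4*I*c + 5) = (c - 3)/(c + I)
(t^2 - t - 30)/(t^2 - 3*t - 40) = (t - 6)/(t - 8)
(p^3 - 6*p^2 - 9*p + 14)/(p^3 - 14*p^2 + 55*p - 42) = (p + 2)/(p - 6)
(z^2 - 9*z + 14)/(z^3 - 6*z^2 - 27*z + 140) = (z - 2)/(z^2 + z - 20)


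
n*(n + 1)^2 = n^3 + 2*n^2 + n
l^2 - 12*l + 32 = (l - 8)*(l - 4)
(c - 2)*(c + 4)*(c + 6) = c^3 + 8*c^2 + 4*c - 48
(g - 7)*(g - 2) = g^2 - 9*g + 14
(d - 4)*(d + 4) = d^2 - 16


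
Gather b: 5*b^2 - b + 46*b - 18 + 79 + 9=5*b^2 + 45*b + 70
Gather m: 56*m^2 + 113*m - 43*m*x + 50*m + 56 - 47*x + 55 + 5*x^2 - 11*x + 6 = 56*m^2 + m*(163 - 43*x) + 5*x^2 - 58*x + 117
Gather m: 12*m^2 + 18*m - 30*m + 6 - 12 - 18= 12*m^2 - 12*m - 24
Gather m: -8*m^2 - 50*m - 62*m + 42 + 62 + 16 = -8*m^2 - 112*m + 120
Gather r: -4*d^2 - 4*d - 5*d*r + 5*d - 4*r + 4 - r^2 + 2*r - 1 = -4*d^2 + d - r^2 + r*(-5*d - 2) + 3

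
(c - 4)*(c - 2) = c^2 - 6*c + 8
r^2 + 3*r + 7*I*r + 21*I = (r + 3)*(r + 7*I)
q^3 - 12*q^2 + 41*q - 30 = (q - 6)*(q - 5)*(q - 1)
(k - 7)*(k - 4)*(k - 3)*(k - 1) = k^4 - 15*k^3 + 75*k^2 - 145*k + 84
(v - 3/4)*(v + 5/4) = v^2 + v/2 - 15/16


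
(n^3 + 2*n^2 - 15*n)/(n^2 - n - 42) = n*(-n^2 - 2*n + 15)/(-n^2 + n + 42)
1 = 1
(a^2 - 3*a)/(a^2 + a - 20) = a*(a - 3)/(a^2 + a - 20)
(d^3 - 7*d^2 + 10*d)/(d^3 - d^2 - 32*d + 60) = d/(d + 6)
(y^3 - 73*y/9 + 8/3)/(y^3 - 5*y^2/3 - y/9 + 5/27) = 3*(3*y^2 + y - 24)/(9*y^2 - 12*y - 5)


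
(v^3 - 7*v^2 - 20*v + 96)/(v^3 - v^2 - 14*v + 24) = (v - 8)/(v - 2)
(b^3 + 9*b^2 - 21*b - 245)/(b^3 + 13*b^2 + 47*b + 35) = (b^2 + 2*b - 35)/(b^2 + 6*b + 5)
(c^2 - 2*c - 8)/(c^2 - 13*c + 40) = (c^2 - 2*c - 8)/(c^2 - 13*c + 40)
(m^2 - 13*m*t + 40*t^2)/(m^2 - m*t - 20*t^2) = (m - 8*t)/(m + 4*t)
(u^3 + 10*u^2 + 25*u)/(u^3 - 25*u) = (u + 5)/(u - 5)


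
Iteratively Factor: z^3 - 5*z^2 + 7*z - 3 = (z - 1)*(z^2 - 4*z + 3) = (z - 3)*(z - 1)*(z - 1)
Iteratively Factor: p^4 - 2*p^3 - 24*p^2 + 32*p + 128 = (p - 4)*(p^3 + 2*p^2 - 16*p - 32) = (p - 4)*(p + 2)*(p^2 - 16) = (p - 4)*(p + 2)*(p + 4)*(p - 4)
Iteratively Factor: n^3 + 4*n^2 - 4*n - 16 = (n + 2)*(n^2 + 2*n - 8) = (n - 2)*(n + 2)*(n + 4)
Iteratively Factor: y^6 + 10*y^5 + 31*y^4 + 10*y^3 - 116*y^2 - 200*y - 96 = (y + 2)*(y^5 + 8*y^4 + 15*y^3 - 20*y^2 - 76*y - 48) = (y + 2)*(y + 3)*(y^4 + 5*y^3 - 20*y - 16) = (y + 2)^2*(y + 3)*(y^3 + 3*y^2 - 6*y - 8) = (y + 1)*(y + 2)^2*(y + 3)*(y^2 + 2*y - 8) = (y + 1)*(y + 2)^2*(y + 3)*(y + 4)*(y - 2)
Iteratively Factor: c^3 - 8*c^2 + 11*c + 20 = (c - 4)*(c^2 - 4*c - 5) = (c - 5)*(c - 4)*(c + 1)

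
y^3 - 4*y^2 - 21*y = y*(y - 7)*(y + 3)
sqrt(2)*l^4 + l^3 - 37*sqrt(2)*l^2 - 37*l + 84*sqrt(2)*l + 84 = (l - 4)*(l - 3)*(l + 7)*(sqrt(2)*l + 1)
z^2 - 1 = (z - 1)*(z + 1)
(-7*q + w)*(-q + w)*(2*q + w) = 14*q^3 - 9*q^2*w - 6*q*w^2 + w^3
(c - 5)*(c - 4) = c^2 - 9*c + 20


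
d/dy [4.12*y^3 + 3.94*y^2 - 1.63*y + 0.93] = 12.36*y^2 + 7.88*y - 1.63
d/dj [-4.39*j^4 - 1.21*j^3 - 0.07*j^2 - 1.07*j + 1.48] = -17.56*j^3 - 3.63*j^2 - 0.14*j - 1.07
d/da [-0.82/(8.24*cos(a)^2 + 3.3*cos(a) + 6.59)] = -(13.5136*cos(a) + 2.706)*sin(a)/(8.24*cos(a)^2 + 3.3*cos(a) + 6.59)^2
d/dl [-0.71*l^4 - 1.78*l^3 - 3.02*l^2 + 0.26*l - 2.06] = -2.84*l^3 - 5.34*l^2 - 6.04*l + 0.26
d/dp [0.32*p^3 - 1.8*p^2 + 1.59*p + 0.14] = 0.96*p^2 - 3.6*p + 1.59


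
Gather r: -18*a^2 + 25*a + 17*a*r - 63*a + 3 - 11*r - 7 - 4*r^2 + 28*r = -18*a^2 - 38*a - 4*r^2 + r*(17*a + 17) - 4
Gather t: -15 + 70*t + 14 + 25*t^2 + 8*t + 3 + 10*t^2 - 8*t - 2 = 35*t^2 + 70*t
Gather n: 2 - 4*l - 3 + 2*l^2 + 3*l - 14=2*l^2 - l - 15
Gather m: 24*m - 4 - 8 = 24*m - 12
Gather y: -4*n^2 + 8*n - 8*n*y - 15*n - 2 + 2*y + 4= -4*n^2 - 7*n + y*(2 - 8*n) + 2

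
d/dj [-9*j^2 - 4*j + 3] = -18*j - 4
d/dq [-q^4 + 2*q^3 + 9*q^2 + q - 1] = -4*q^3 + 6*q^2 + 18*q + 1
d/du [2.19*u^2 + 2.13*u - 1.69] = 4.38*u + 2.13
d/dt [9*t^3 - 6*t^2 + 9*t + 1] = 27*t^2 - 12*t + 9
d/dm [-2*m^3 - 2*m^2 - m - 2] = -6*m^2 - 4*m - 1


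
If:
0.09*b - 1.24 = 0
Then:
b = 13.78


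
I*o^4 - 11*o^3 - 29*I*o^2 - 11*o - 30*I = (o + I)*(o + 5*I)*(o + 6*I)*(I*o + 1)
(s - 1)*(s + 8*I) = s^2 - s + 8*I*s - 8*I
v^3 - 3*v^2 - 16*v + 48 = (v - 4)*(v - 3)*(v + 4)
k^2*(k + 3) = k^3 + 3*k^2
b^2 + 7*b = b*(b + 7)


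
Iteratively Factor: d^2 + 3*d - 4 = (d - 1)*(d + 4)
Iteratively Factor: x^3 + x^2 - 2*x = (x)*(x^2 + x - 2) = x*(x + 2)*(x - 1)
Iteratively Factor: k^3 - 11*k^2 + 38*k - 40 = (k - 2)*(k^2 - 9*k + 20) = (k - 4)*(k - 2)*(k - 5)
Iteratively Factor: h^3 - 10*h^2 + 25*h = (h - 5)*(h^2 - 5*h) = (h - 5)^2*(h)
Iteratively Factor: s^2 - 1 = (s + 1)*(s - 1)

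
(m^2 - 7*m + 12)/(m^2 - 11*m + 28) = (m - 3)/(m - 7)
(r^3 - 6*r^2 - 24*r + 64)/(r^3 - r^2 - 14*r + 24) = (r - 8)/(r - 3)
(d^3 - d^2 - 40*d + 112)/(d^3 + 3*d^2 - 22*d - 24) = (d^2 + 3*d - 28)/(d^2 + 7*d + 6)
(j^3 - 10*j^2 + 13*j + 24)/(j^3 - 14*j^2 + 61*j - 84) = (j^2 - 7*j - 8)/(j^2 - 11*j + 28)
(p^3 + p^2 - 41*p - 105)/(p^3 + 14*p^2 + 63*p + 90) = (p - 7)/(p + 6)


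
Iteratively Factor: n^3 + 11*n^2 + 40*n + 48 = (n + 4)*(n^2 + 7*n + 12) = (n + 3)*(n + 4)*(n + 4)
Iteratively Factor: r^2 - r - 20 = (r - 5)*(r + 4)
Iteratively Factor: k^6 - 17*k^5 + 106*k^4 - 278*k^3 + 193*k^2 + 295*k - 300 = (k - 5)*(k^5 - 12*k^4 + 46*k^3 - 48*k^2 - 47*k + 60) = (k - 5)*(k - 3)*(k^4 - 9*k^3 + 19*k^2 + 9*k - 20) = (k - 5)*(k - 3)*(k - 1)*(k^3 - 8*k^2 + 11*k + 20) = (k - 5)*(k - 3)*(k - 1)*(k + 1)*(k^2 - 9*k + 20) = (k - 5)*(k - 4)*(k - 3)*(k - 1)*(k + 1)*(k - 5)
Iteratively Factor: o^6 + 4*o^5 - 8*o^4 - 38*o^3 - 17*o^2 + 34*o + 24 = (o + 1)*(o^5 + 3*o^4 - 11*o^3 - 27*o^2 + 10*o + 24) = (o + 1)^2*(o^4 + 2*o^3 - 13*o^2 - 14*o + 24) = (o + 1)^2*(o + 2)*(o^3 - 13*o + 12) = (o - 1)*(o + 1)^2*(o + 2)*(o^2 + o - 12) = (o - 1)*(o + 1)^2*(o + 2)*(o + 4)*(o - 3)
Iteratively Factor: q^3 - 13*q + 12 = (q - 1)*(q^2 + q - 12) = (q - 3)*(q - 1)*(q + 4)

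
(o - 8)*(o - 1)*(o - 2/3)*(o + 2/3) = o^4 - 9*o^3 + 68*o^2/9 + 4*o - 32/9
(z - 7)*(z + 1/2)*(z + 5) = z^3 - 3*z^2/2 - 36*z - 35/2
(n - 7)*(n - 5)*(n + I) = n^3 - 12*n^2 + I*n^2 + 35*n - 12*I*n + 35*I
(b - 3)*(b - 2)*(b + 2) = b^3 - 3*b^2 - 4*b + 12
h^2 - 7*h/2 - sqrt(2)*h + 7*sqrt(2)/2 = (h - 7/2)*(h - sqrt(2))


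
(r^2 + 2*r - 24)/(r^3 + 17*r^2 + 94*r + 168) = (r - 4)/(r^2 + 11*r + 28)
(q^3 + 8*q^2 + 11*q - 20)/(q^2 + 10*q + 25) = (q^2 + 3*q - 4)/(q + 5)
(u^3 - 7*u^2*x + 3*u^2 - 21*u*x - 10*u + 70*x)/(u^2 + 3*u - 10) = u - 7*x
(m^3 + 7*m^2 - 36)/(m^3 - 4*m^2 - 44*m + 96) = (m + 3)/(m - 8)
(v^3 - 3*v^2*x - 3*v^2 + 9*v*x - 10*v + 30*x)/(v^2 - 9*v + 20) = (v^2 - 3*v*x + 2*v - 6*x)/(v - 4)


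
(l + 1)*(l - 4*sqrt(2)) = l^2 - 4*sqrt(2)*l + l - 4*sqrt(2)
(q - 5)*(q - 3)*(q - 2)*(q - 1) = q^4 - 11*q^3 + 41*q^2 - 61*q + 30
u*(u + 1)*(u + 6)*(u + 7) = u^4 + 14*u^3 + 55*u^2 + 42*u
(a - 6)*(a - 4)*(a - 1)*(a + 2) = a^4 - 9*a^3 + 12*a^2 + 44*a - 48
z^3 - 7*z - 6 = (z - 3)*(z + 1)*(z + 2)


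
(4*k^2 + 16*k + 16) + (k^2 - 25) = 5*k^2 + 16*k - 9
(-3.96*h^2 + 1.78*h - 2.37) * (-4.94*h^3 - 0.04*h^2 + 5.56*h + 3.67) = 19.5624*h^5 - 8.6348*h^4 - 10.381*h^3 - 4.5416*h^2 - 6.6446*h - 8.6979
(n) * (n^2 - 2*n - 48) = n^3 - 2*n^2 - 48*n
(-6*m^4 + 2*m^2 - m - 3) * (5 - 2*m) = 12*m^5 - 30*m^4 - 4*m^3 + 12*m^2 + m - 15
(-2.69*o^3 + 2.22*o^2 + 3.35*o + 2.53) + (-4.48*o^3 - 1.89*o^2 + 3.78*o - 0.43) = -7.17*o^3 + 0.33*o^2 + 7.13*o + 2.1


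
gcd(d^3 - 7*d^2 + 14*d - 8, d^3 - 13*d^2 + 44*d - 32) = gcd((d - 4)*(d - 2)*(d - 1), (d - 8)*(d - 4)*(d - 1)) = d^2 - 5*d + 4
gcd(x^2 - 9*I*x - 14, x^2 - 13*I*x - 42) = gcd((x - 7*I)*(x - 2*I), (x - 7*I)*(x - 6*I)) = x - 7*I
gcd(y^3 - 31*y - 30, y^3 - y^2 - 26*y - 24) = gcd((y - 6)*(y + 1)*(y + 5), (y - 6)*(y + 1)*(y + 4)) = y^2 - 5*y - 6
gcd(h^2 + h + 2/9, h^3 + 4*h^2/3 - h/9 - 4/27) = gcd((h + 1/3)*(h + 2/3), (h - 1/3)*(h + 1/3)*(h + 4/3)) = h + 1/3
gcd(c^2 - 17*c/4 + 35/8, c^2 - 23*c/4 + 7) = c - 7/4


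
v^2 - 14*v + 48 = (v - 8)*(v - 6)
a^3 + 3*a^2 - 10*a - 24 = (a - 3)*(a + 2)*(a + 4)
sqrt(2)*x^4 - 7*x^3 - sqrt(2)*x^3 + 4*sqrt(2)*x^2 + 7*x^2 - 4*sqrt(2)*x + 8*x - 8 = (x - 1)*(x - 2*sqrt(2))^2*(sqrt(2)*x + 1)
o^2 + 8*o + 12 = (o + 2)*(o + 6)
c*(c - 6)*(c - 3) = c^3 - 9*c^2 + 18*c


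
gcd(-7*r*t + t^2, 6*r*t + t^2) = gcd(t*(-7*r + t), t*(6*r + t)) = t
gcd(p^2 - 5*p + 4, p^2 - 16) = p - 4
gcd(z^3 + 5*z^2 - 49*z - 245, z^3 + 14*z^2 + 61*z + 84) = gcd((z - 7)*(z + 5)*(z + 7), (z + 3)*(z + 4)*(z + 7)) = z + 7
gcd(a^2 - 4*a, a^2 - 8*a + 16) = a - 4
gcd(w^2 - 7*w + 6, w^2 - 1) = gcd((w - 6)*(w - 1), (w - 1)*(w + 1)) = w - 1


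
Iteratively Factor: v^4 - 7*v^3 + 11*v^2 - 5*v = (v - 5)*(v^3 - 2*v^2 + v) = v*(v - 5)*(v^2 - 2*v + 1) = v*(v - 5)*(v - 1)*(v - 1)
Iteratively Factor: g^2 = (g)*(g)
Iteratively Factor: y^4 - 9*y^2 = (y + 3)*(y^3 - 3*y^2) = y*(y + 3)*(y^2 - 3*y) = y^2*(y + 3)*(y - 3)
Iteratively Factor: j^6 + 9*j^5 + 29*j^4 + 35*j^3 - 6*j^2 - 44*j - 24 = (j + 1)*(j^5 + 8*j^4 + 21*j^3 + 14*j^2 - 20*j - 24) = (j + 1)*(j + 2)*(j^4 + 6*j^3 + 9*j^2 - 4*j - 12) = (j + 1)*(j + 2)*(j + 3)*(j^3 + 3*j^2 - 4) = (j + 1)*(j + 2)^2*(j + 3)*(j^2 + j - 2) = (j + 1)*(j + 2)^3*(j + 3)*(j - 1)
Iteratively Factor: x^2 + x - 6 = (x + 3)*(x - 2)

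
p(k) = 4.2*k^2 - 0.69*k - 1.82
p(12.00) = 594.70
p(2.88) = 31.03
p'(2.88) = 23.50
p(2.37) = 20.14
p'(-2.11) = -18.41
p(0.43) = -1.34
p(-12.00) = 611.26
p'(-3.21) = -27.65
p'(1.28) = 10.06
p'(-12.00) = -101.49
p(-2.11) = 18.33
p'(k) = 8.4*k - 0.69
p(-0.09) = -1.72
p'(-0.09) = -1.45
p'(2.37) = 19.22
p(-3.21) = 43.67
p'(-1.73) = -15.22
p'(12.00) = 100.11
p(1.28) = 4.18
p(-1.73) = 11.94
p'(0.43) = 2.92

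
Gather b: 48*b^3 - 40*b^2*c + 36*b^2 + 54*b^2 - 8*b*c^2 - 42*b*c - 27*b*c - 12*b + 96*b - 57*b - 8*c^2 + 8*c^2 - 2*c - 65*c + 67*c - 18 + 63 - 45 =48*b^3 + b^2*(90 - 40*c) + b*(-8*c^2 - 69*c + 27)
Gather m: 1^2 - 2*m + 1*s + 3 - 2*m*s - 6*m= m*(-2*s - 8) + s + 4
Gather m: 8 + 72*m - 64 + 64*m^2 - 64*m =64*m^2 + 8*m - 56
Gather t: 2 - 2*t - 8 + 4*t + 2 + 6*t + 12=8*t + 8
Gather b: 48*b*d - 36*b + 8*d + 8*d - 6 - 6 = b*(48*d - 36) + 16*d - 12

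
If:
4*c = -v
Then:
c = -v/4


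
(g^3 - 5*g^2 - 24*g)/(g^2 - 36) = g*(g^2 - 5*g - 24)/(g^2 - 36)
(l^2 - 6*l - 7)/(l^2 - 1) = (l - 7)/(l - 1)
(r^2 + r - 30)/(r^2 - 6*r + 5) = (r + 6)/(r - 1)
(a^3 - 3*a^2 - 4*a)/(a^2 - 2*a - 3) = a*(a - 4)/(a - 3)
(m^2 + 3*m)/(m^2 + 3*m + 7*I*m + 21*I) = m/(m + 7*I)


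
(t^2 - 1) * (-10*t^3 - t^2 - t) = -10*t^5 - t^4 + 9*t^3 + t^2 + t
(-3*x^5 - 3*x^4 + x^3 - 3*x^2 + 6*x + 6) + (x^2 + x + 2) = -3*x^5 - 3*x^4 + x^3 - 2*x^2 + 7*x + 8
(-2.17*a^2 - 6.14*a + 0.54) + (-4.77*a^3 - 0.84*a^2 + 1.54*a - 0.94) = -4.77*a^3 - 3.01*a^2 - 4.6*a - 0.4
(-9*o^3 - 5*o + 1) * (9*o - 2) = -81*o^4 + 18*o^3 - 45*o^2 + 19*o - 2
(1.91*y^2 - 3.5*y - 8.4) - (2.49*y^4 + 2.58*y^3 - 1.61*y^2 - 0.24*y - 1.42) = -2.49*y^4 - 2.58*y^3 + 3.52*y^2 - 3.26*y - 6.98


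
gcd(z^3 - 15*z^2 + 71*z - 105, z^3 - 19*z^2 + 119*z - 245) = z^2 - 12*z + 35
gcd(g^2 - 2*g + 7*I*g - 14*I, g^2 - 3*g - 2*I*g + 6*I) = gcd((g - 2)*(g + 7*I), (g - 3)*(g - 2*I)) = 1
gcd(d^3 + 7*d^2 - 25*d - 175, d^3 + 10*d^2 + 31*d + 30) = d + 5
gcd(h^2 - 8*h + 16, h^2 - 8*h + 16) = h^2 - 8*h + 16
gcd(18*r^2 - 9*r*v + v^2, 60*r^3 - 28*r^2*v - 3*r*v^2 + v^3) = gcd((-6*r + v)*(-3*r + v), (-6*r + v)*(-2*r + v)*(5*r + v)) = 6*r - v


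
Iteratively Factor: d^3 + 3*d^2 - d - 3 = (d - 1)*(d^2 + 4*d + 3) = (d - 1)*(d + 1)*(d + 3)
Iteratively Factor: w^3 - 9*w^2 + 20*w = (w - 4)*(w^2 - 5*w) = w*(w - 4)*(w - 5)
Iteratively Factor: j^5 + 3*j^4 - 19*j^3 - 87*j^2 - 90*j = (j)*(j^4 + 3*j^3 - 19*j^2 - 87*j - 90) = j*(j + 3)*(j^3 - 19*j - 30) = j*(j - 5)*(j + 3)*(j^2 + 5*j + 6) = j*(j - 5)*(j + 3)^2*(j + 2)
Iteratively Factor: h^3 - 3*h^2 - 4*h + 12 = (h - 3)*(h^2 - 4) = (h - 3)*(h + 2)*(h - 2)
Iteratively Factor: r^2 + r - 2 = (r - 1)*(r + 2)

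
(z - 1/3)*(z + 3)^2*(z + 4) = z^4 + 29*z^3/3 + 89*z^2/3 + 25*z - 12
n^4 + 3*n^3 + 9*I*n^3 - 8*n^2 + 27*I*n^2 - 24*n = n*(n + 3)*(n + I)*(n + 8*I)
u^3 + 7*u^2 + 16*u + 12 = (u + 2)^2*(u + 3)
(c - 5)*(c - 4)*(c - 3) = c^3 - 12*c^2 + 47*c - 60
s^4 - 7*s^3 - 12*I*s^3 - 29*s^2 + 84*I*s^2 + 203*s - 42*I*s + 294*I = (s - 7)*(s - 7*I)*(s - 6*I)*(s + I)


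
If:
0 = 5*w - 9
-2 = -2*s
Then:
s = 1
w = 9/5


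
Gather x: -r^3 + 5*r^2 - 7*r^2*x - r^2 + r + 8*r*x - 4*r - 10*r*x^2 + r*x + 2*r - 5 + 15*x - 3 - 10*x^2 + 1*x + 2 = -r^3 + 4*r^2 - r + x^2*(-10*r - 10) + x*(-7*r^2 + 9*r + 16) - 6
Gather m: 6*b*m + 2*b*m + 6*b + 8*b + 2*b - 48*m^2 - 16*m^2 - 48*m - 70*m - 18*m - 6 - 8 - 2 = 16*b - 64*m^2 + m*(8*b - 136) - 16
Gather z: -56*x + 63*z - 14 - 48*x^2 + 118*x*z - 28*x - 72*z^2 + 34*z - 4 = -48*x^2 - 84*x - 72*z^2 + z*(118*x + 97) - 18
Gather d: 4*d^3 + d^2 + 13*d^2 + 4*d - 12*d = 4*d^3 + 14*d^2 - 8*d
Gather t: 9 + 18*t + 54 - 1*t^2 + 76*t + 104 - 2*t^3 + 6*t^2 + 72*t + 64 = -2*t^3 + 5*t^2 + 166*t + 231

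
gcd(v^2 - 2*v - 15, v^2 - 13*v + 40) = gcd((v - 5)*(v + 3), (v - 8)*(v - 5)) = v - 5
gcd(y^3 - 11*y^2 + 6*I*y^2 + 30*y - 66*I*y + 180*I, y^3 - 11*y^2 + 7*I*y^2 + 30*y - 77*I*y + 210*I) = y^2 - 11*y + 30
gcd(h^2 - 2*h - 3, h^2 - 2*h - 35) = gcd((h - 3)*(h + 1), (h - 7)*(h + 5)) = 1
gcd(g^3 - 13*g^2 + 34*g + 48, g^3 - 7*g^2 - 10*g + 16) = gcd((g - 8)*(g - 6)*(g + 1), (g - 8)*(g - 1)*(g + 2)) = g - 8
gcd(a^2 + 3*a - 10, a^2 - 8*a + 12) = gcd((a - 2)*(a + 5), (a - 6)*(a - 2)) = a - 2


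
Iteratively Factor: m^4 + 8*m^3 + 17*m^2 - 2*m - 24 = (m + 4)*(m^3 + 4*m^2 + m - 6) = (m + 2)*(m + 4)*(m^2 + 2*m - 3) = (m - 1)*(m + 2)*(m + 4)*(m + 3)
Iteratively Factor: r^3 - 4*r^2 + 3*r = (r - 1)*(r^2 - 3*r) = (r - 3)*(r - 1)*(r)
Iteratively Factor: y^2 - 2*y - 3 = (y - 3)*(y + 1)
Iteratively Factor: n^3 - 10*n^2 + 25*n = (n - 5)*(n^2 - 5*n) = (n - 5)^2*(n)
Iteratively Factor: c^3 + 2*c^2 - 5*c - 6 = (c + 3)*(c^2 - c - 2) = (c - 2)*(c + 3)*(c + 1)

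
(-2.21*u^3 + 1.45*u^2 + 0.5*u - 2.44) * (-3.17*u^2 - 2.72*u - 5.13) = 7.0057*u^5 + 1.4147*u^4 + 5.8083*u^3 - 1.0637*u^2 + 4.0718*u + 12.5172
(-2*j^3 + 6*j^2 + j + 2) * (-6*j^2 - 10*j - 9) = 12*j^5 - 16*j^4 - 48*j^3 - 76*j^2 - 29*j - 18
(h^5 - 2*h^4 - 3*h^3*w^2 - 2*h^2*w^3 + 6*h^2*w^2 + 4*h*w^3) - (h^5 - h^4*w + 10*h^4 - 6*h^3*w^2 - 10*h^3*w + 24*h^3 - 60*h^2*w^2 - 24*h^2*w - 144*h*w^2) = h^4*w - 12*h^4 + 3*h^3*w^2 + 10*h^3*w - 24*h^3 - 2*h^2*w^3 + 66*h^2*w^2 + 24*h^2*w + 4*h*w^3 + 144*h*w^2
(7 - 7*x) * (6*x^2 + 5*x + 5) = -42*x^3 + 7*x^2 + 35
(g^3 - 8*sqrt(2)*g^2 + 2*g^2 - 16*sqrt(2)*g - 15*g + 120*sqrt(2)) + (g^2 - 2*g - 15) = g^3 - 8*sqrt(2)*g^2 + 3*g^2 - 16*sqrt(2)*g - 17*g - 15 + 120*sqrt(2)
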